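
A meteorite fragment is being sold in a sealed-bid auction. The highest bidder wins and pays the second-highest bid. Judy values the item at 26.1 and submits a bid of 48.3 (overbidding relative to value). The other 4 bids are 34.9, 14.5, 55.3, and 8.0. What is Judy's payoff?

Judy's payoff: 0.0.

Highest competing bid: 55.3.
Judy's bid 48.3 is not the highest, so Judy loses, pays nothing, and earns zero payoff.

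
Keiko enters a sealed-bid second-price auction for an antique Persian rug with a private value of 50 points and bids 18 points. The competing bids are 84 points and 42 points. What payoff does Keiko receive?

Highest competing bid: 84 points.
Keiko's bid 18 points is not the highest, so Keiko loses, pays nothing, and earns zero payoff.

Payoff = 0 points.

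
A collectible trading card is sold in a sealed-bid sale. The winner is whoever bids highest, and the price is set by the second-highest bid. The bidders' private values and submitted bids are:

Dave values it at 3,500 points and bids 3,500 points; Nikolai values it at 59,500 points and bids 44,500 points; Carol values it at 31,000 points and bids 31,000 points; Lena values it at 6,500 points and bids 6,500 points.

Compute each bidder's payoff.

Dave 0 points, Nikolai 28,500 points, Carol 0 points, Lena 0 points.

Ordered from highest: Nikolai 44,500 points > Carol 31,000 points > Lena 6,500 points > Dave 3,500 points.
Nikolai has the top bid and wins; the price is the second-highest bid, 31,000 points.
Nikolai's payoff = 59,500 points − 31,000 points = 28,500 points. All other bidders lose, so their payoff is 0.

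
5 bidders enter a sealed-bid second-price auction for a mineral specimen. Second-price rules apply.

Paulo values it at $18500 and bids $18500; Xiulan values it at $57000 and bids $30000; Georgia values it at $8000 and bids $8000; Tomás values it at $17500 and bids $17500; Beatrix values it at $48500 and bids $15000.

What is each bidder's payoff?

Sorted high to low: Xiulan $30000, then Paulo $18500, then Tomás $17500, then Beatrix $15000, then Georgia $8000.
Xiulan has the top bid and wins; the price is the second-highest bid, $18500.
Xiulan's payoff = $57000 − $18500 = $38500. All other bidders lose, so their payoff is 0.

Payoffs: Paulo $0, Xiulan $38500, Georgia $0, Tomás $0, Beatrix $0.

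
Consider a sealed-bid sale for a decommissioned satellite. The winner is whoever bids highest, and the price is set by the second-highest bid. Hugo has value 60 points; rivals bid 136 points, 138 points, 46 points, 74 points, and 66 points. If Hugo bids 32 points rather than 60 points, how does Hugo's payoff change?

Payoff change: 0 points.

The highest competing bid is 138 points.
Bidding truthfully at 60 points: the top bid is 138 points (a rival), so Hugo loses. Payoff = 0 points.
Bidding 32 points: the top bid is 138 points (a rival), so Hugo loses. Payoff = 0 points.
Change = 0 points − 0 points = 0 points.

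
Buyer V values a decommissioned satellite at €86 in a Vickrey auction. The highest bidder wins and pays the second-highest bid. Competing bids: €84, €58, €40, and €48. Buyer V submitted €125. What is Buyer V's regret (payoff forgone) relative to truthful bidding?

€0

The highest competing bid is €84.
Bidding truthfully at €86: Buyer V has the top bid, wins, and pays the second-highest bid €84. Payoff = €86 − €84 = €2.
Bidding €125: Buyer V has the top bid, wins, and pays the second-highest bid €84. Payoff = €86 − €84 = €2.
Regret = truthful payoff − actual payoff = €2 − €2 = €0.
The bid only affects whether you win, not the price — here both bids land on the same side of the top rival bid, so the deviation is payoff-neutral.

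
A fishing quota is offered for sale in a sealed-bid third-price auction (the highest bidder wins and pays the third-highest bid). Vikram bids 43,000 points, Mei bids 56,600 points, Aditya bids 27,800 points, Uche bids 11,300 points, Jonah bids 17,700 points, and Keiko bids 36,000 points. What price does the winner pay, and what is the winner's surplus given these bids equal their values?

Sorted high to low: Mei 56,600 points > Vikram 43,000 points > Keiko 36,000 points > Aditya 27,800 points > Jonah 17,700 points > Uche 11,300 points.
Mei is the highest bidder, so Mei wins.
Under the third-price rule, the price is the third-highest bid: 36,000 points.
Surplus = 56,600 points − 36,000 points = 20,600 points.

The winner pays 36,000 points for a surplus of 20,600 points.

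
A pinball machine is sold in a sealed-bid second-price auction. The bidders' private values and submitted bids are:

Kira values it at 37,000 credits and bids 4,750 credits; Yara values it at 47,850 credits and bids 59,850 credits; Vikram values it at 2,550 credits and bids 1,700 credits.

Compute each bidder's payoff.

Bids in descending order: Yara 59,850 credits, then Kira 4,750 credits, then Vikram 1,700 credits.
Yara has the top bid and wins; the price is the second-highest bid, 4,750 credits.
Yara's payoff = 47,850 credits − 4,750 credits = 43,100 credits. All other bidders lose, so their payoff is 0.

Payoffs: Kira 0 credits, Yara 43,100 credits, Vikram 0 credits.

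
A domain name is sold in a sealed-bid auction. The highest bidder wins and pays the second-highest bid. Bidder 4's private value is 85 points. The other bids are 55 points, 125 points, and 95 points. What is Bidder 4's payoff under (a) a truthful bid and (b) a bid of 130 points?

Truthful: 0 points; alternative: -40 points.

The highest competing bid is 125 points.
Bidding truthfully at 85 points: the top bid is 125 points (a rival), so Bidder 4 loses. Payoff = 0 points.
Bidding 130 points: Bidder 4 has the top bid, wins, and pays the second-highest bid 125 points. Payoff = 85 points − 125 points = -40 points.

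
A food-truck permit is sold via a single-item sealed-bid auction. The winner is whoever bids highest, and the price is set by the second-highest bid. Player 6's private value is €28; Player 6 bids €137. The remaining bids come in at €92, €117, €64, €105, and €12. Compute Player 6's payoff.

Highest competing bid: €117.
Player 6's bid €137 is the highest overall, so Player 6 wins and pays the second-highest bid, €117.
Payoff = value − price = €28 − €117 = -€89.

-€89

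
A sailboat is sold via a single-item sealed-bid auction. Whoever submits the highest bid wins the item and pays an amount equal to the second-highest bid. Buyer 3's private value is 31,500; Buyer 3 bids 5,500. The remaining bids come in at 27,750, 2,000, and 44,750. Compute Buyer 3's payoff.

0

Highest competing bid: 44,750.
Buyer 3's bid 5,500 is not the highest, so Buyer 3 loses, pays nothing, and earns zero payoff.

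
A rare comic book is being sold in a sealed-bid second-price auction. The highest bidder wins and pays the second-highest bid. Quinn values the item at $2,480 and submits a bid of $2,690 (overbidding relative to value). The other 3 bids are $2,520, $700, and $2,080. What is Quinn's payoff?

Highest competing bid: $2,520.
Quinn's bid $2,690 is the highest overall, so Quinn wins and pays the second-highest bid, $2,520.
Payoff = value − price = $2,480 − $2,520 = -$40.
Overbidding won the item at a price above value — truthful bidding would have avoided this loss.

Quinn's payoff: -$40.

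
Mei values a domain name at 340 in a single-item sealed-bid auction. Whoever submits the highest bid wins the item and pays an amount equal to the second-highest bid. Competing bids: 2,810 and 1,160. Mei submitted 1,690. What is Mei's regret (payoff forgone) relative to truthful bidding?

Regret: 0.

The highest competing bid is 2,810.
Bidding truthfully at 340: the top bid is 2,810 (a rival), so Mei loses. Payoff = 0.
Bidding 1,690: the top bid is 2,810 (a rival), so Mei loses. Payoff = 0.
Regret = truthful payoff − actual payoff = 0 − 0 = 0.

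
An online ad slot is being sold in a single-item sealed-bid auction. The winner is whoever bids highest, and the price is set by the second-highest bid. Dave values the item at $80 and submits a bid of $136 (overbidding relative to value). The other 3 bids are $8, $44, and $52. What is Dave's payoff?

Dave's payoff: $28.

Highest competing bid: $52.
Dave's bid $136 is the highest overall, so Dave wins and pays the second-highest bid, $52.
Payoff = value − price = $80 − $52 = $28.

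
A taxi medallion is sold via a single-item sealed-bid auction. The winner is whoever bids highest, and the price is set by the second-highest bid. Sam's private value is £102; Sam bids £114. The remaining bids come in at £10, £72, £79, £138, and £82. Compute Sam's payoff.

£0

Highest competing bid: £138.
Sam's bid £114 is not the highest, so Sam loses, pays nothing, and earns zero payoff.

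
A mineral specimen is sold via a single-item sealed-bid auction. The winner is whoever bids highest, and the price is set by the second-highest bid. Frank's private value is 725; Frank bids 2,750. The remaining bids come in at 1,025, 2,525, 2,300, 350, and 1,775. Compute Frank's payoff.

Payoff = -1,800.

Highest competing bid: 2,525.
Frank's bid 2,750 is the highest overall, so Frank wins and pays the second-highest bid, 2,525.
Payoff = value − price = 725 − 2,525 = -1,800.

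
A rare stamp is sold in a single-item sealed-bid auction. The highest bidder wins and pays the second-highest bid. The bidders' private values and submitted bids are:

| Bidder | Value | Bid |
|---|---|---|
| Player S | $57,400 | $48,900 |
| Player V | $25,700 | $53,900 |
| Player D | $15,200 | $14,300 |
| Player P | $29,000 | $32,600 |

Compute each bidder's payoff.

Player S $0, Player V -$23,200, Player D $0, Player P $0.

Sorted high to low: Player V $53,900 > Player S $48,900 > Player P $32,600 > Player D $14,300.
Player V has the top bid and wins; the price is the second-highest bid, $48,900.
Player V's payoff = $25,700 − $48,900 = -$23,200. All other bidders lose, so their payoff is 0.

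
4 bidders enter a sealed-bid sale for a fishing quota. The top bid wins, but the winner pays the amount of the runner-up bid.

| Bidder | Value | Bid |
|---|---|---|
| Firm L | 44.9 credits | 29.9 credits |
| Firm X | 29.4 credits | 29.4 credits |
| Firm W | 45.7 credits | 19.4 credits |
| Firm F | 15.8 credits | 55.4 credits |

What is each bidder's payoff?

Ranking the bids: Firm F 55.4 credits, then Firm L 29.9 credits, then Firm X 29.4 credits, then Firm W 19.4 credits.
Firm F has the top bid and wins; the price is the second-highest bid, 29.9 credits.
Firm F's payoff = 15.8 credits − 29.9 credits = -14.1 credits. All other bidders lose, so their payoff is 0.

Payoffs: Firm L 0.0 credits, Firm X 0.0 credits, Firm W 0.0 credits, Firm F -14.1 credits.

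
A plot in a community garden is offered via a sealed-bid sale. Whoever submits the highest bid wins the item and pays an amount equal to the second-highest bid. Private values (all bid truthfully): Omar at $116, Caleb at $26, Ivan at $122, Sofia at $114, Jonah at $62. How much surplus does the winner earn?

Winner's surplus: $6.

Ordered from highest: Ivan $122; Omar $116; Sofia $114; Jonah $62; Caleb $26.
Ivan wins with the top bid and pays the second-highest, $116.
Surplus = $122 − $116 = $6.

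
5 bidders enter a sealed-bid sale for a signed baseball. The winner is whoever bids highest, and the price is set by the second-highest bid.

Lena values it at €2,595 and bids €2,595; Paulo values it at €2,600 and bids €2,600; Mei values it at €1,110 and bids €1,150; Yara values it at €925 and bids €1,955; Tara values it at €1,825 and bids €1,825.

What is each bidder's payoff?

Ranking the bids: Paulo €2,600 > Lena €2,595 > Yara €1,955 > Tara €1,825 > Mei €1,150.
Paulo has the top bid and wins; the price is the second-highest bid, €2,595.
Paulo's payoff = €2,600 − €2,595 = €5. All other bidders lose, so their payoff is 0.

Payoffs: Lena €0, Paulo €5, Mei €0, Yara €0, Tara €0.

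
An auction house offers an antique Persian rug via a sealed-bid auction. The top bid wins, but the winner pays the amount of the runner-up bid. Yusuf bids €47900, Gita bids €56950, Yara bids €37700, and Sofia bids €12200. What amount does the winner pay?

Sorted high to low: Gita €56950 > Yusuf €47900 > Yara €37700 > Sofia €12200.
Gita has the highest bid, so Gita wins.
The second-highest bid is €47900, so that is what Gita pays.

€47900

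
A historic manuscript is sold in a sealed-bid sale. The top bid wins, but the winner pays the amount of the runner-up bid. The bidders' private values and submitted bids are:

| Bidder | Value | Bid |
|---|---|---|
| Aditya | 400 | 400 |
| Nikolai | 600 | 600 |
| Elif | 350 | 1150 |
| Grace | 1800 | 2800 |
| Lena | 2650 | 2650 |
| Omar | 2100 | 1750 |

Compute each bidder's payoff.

Ranking the bids: Grace 2800, then Lena 2650, then Omar 1750, then Elif 1150, then Nikolai 600, then Aditya 400.
Grace has the top bid and wins; the price is the second-highest bid, 2650.
Grace's payoff = 1800 − 2650 = -850. All other bidders lose, so their payoff is 0.

Payoffs: Aditya 0, Nikolai 0, Elif 0, Grace -850, Lena 0, Omar 0.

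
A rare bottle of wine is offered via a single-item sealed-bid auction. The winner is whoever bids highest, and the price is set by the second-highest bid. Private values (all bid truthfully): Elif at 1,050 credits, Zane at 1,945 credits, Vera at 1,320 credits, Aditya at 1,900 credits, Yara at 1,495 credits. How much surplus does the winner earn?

Surplus = 45 credits.

Ordered from highest: Zane 1,945 credits; Aditya 1,900 credits; Yara 1,495 credits; Vera 1,320 credits; Elif 1,050 credits.
Zane wins with the top bid and pays the second-highest, 1,900 credits.
Surplus = 1,945 credits − 1,900 credits = 45 credits.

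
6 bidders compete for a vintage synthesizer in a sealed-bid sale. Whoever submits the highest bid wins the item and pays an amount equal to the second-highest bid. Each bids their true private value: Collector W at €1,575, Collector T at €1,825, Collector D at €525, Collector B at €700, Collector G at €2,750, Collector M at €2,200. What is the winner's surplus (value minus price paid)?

€550

Sorted high to low: Collector G €2,750 > Collector M €2,200 > Collector T €1,825 > Collector W €1,575 > Collector B €700 > Collector D €525.
Collector G wins with the top bid and pays the second-highest, €2,200.
Surplus = €2,750 − €2,200 = €550.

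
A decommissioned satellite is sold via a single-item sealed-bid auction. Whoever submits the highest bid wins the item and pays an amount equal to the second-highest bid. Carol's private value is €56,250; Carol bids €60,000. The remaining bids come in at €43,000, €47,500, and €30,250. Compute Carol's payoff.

Carol's payoff: €8,750.

Highest competing bid: €47,500.
Carol's bid €60,000 is the highest overall, so Carol wins and pays the second-highest bid, €47,500.
Payoff = value − price = €56,250 − €47,500 = €8,750.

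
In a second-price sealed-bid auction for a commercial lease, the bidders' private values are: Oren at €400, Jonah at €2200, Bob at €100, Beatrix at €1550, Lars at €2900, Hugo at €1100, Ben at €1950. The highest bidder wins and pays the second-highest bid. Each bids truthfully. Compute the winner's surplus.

Bids in descending order: Lars €2900 > Jonah €2200 > Ben €1950 > Beatrix €1550 > Hugo €1100 > Oren €400 > Bob €100.
Lars wins with the top bid and pays the second-highest, €2200.
Surplus = €2900 − €2200 = €700.

€700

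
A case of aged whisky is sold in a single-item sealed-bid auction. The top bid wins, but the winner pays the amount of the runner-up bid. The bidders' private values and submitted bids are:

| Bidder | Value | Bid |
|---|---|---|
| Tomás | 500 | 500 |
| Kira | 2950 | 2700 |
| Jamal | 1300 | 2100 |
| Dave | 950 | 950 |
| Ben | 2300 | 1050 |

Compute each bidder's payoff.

Ranking the bids: Kira 2700, then Jamal 2100, then Ben 1050, then Dave 950, then Tomás 500.
Kira has the top bid and wins; the price is the second-highest bid, 2100.
Kira's payoff = 2950 − 2100 = 850. All other bidders lose, so their payoff is 0.

Tomás 0, Kira 850, Jamal 0, Dave 0, Ben 0.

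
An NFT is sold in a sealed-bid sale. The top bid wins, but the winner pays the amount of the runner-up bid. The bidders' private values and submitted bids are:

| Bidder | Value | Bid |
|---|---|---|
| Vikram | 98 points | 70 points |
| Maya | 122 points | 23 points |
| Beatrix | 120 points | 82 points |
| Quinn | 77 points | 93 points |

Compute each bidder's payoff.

Bids in descending order: Quinn 93 points, then Beatrix 82 points, then Vikram 70 points, then Maya 23 points.
Quinn has the top bid and wins; the price is the second-highest bid, 82 points.
Quinn's payoff = 77 points − 82 points = -5 points. All other bidders lose, so their payoff is 0.

Payoffs: Vikram 0 points, Maya 0 points, Beatrix 0 points, Quinn -5 points.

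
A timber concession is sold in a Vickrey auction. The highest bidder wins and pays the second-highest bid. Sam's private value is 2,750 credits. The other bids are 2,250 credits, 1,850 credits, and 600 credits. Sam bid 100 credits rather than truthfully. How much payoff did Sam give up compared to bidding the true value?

Payoff forgone: 500 credits.

The highest competing bid is 2,250 credits.
Bidding truthfully at 2,750 credits: Sam has the top bid, wins, and pays the second-highest bid 2,250 credits. Payoff = 2,750 credits − 2,250 credits = 500 credits.
Bidding 100 credits: the top bid is 2,250 credits (a rival), so Sam loses. Payoff = 0 credits.
Regret = truthful payoff − actual payoff = 500 credits − 0 credits = 500 credits.
This is the dominant-strategy logic: truthful bidding weakly beats any alternative.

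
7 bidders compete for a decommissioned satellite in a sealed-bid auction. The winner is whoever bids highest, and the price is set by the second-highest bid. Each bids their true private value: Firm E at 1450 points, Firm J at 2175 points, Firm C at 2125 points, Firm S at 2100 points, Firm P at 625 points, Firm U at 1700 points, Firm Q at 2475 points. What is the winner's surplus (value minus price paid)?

Surplus = 300 points.

Bids in descending order: Firm Q 2475 points, then Firm J 2175 points, then Firm C 2125 points, then Firm S 2100 points, then Firm U 1700 points, then Firm E 1450 points, then Firm P 625 points.
Firm Q wins with the top bid and pays the second-highest, 2175 points.
Surplus = 2475 points − 2175 points = 300 points.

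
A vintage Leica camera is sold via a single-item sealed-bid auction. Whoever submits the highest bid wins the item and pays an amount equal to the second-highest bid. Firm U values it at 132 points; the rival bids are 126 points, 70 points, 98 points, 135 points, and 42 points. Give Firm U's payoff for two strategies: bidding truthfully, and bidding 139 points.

The highest competing bid is 135 points.
Bidding truthfully at 132 points: the top bid is 135 points (a rival), so Firm U loses. Payoff = 0 points.
Bidding 139 points: Firm U has the top bid, wins, and pays the second-highest bid 135 points. Payoff = 132 points − 135 points = -3 points.

(a) 0 points  (b) -3 points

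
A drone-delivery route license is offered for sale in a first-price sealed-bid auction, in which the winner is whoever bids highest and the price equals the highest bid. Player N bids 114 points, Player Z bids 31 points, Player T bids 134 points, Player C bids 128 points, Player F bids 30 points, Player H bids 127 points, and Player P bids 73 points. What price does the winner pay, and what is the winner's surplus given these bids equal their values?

Price 134 points; surplus 0 points.

Ranking the bids: Player T 134 points; Player C 128 points; Player H 127 points; Player N 114 points; Player P 73 points; Player Z 31 points; Player F 30 points.
Player T is the highest bidder, so Player T wins.
Under the first-price rule, the price is the highest bid: 134 points.
Surplus = 134 points − 134 points = 0 points.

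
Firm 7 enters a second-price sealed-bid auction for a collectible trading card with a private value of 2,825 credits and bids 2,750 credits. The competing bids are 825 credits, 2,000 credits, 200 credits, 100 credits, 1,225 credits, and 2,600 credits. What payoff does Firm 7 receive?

Highest competing bid: 2,600 credits.
Firm 7's bid 2,750 credits is the highest overall, so Firm 7 wins and pays the second-highest bid, 2,600 credits.
Payoff = value − price = 2,825 credits − 2,600 credits = 225 credits.

Payoff = 225 credits.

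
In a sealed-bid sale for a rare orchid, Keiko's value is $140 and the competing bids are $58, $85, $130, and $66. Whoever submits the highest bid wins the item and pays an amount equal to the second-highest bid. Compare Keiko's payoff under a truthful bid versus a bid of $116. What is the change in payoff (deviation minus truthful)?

The highest competing bid is $130.
Bidding truthfully at $140: Keiko has the top bid, wins, and pays the second-highest bid $130. Payoff = $140 − $130 = $10.
Bidding $116: the top bid is $130 (a rival), so Keiko loses. Payoff = $0.
Change = $0 − $10 = -$10.

Payoff change: -$10.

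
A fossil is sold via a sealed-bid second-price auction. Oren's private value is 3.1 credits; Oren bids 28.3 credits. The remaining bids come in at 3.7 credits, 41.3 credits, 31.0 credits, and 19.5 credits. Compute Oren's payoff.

Highest competing bid: 41.3 credits.
Oren's bid 28.3 credits is not the highest, so Oren loses, pays nothing, and earns zero payoff.

0.0 credits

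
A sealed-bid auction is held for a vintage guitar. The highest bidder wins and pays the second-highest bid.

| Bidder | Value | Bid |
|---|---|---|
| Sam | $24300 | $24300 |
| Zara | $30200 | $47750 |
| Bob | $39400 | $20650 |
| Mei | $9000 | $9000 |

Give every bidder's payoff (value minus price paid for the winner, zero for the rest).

Sam $0, Zara $5900, Bob $0, Mei $0.

Ranking the bids: Zara $47750, then Sam $24300, then Bob $20650, then Mei $9000.
Zara has the top bid and wins; the price is the second-highest bid, $24300.
Zara's payoff = $30200 − $24300 = $5900. All other bidders lose, so their payoff is 0.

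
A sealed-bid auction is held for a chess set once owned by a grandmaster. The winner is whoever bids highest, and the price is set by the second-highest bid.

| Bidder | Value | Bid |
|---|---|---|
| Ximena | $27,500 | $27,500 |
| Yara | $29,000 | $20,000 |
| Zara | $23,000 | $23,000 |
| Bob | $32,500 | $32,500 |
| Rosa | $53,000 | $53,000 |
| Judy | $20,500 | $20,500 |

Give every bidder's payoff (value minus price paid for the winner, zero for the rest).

Ordered from highest: Rosa $53,000 > Bob $32,500 > Ximena $27,500 > Zara $23,000 > Judy $20,500 > Yara $20,000.
Rosa has the top bid and wins; the price is the second-highest bid, $32,500.
Rosa's payoff = $53,000 − $32,500 = $20,500. All other bidders lose, so their payoff is 0.

Ximena $0, Yara $0, Zara $0, Bob $0, Rosa $20,500, Judy $0.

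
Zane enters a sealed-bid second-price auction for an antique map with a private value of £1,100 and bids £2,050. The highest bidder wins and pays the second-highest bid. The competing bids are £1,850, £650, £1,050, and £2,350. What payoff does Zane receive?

Highest competing bid: £2,350.
Zane's bid £2,050 is not the highest, so Zane loses, pays nothing, and earns zero payoff.

Zane's payoff: £0.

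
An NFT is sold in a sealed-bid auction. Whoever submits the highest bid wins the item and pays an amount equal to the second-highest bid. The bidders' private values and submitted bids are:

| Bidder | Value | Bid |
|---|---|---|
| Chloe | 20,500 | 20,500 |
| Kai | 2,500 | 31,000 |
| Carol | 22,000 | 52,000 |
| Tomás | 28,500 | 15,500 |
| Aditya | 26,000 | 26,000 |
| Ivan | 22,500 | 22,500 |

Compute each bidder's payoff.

Ranking the bids: Carol 52,000, then Kai 31,000, then Aditya 26,000, then Ivan 22,500, then Chloe 20,500, then Tomás 15,500.
Carol has the top bid and wins; the price is the second-highest bid, 31,000.
Carol's payoff = 22,000 − 31,000 = -9,000. All other bidders lose, so their payoff is 0.

Chloe 0, Kai 0, Carol -9,000, Tomás 0, Aditya 0, Ivan 0.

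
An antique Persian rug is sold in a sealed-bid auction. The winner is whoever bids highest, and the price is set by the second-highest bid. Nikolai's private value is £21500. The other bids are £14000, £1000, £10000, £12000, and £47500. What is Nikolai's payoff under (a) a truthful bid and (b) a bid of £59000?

Truthful: £0; alternative: -£26000.

The highest competing bid is £47500.
Bidding truthfully at £21500: the top bid is £47500 (a rival), so Nikolai loses. Payoff = £0.
Bidding £59000: Nikolai has the top bid, wins, and pays the second-highest bid £47500. Payoff = £21500 − £47500 = -£26000.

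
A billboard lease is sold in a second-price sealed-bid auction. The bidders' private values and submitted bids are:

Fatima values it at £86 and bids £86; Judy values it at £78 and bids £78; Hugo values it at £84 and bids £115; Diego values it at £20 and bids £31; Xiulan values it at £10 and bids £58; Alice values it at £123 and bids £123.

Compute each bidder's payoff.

Ranking the bids: Alice £123; Hugo £115; Fatima £86; Judy £78; Xiulan £58; Diego £31.
Alice has the top bid and wins; the price is the second-highest bid, £115.
Alice's payoff = £123 − £115 = £8. All other bidders lose, so their payoff is 0.

Payoffs: Fatima £0, Judy £0, Hugo £0, Diego £0, Xiulan £0, Alice £8.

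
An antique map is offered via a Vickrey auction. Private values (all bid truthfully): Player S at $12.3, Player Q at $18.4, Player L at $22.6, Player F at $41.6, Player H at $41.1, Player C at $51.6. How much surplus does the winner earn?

Sorted high to low: Player C $51.6; Player F $41.6; Player H $41.1; Player L $22.6; Player Q $18.4; Player S $12.3.
Player C wins with the top bid and pays the second-highest, $41.6.
Surplus = $51.6 − $41.6 = $10.0.

Surplus = $10.0.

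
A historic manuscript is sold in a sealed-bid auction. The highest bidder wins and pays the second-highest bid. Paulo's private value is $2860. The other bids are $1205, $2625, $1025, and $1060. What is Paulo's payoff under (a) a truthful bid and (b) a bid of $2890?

(a) $235  (b) $235

The highest competing bid is $2625.
Bidding truthfully at $2860: Paulo has the top bid, wins, and pays the second-highest bid $2625. Payoff = $2860 − $2625 = $235.
Bidding $2890: Paulo has the top bid, wins, and pays the second-highest bid $2625. Payoff = $2860 − $2625 = $235.
The bid only affects whether you win, not the price — here both bids land on the same side of the top rival bid, so the deviation is payoff-neutral.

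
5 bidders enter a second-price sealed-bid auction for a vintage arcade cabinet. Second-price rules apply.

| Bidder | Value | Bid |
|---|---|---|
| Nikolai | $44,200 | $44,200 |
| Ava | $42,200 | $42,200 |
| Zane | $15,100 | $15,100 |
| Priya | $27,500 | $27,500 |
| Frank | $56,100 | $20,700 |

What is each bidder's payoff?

Bids in descending order: Nikolai $44,200; Ava $42,200; Priya $27,500; Frank $20,700; Zane $15,100.
Nikolai has the top bid and wins; the price is the second-highest bid, $42,200.
Nikolai's payoff = $44,200 − $42,200 = $2,000. All other bidders lose, so their payoff is 0.

Nikolai $2,000, Ava $0, Zane $0, Priya $0, Frank $0.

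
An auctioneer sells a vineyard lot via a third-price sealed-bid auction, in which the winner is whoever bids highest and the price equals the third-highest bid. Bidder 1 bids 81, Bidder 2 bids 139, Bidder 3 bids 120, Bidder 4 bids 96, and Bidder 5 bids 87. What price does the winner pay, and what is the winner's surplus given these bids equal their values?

Ordered from highest: Bidder 2 139; Bidder 3 120; Bidder 4 96; Bidder 5 87; Bidder 1 81.
Bidder 2 is the highest bidder, so Bidder 2 wins.
Under the third-price rule, the price is the third-highest bid: 96.
Surplus = 139 − 96 = 43.

Price 96; surplus 43.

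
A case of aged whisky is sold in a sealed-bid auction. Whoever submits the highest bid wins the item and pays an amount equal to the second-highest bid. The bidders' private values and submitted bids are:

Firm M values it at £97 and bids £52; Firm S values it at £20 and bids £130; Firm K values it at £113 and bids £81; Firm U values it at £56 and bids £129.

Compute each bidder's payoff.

Firm M £0, Firm S -£109, Firm K £0, Firm U £0.

Ordered from highest: Firm S £130; Firm U £129; Firm K £81; Firm M £52.
Firm S has the top bid and wins; the price is the second-highest bid, £129.
Firm S's payoff = £20 − £129 = -£109. All other bidders lose, so their payoff is 0.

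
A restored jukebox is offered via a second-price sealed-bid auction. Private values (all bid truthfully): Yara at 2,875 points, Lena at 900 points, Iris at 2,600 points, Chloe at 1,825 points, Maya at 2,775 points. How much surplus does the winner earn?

100 points

Sorted high to low: Yara 2,875 points, then Maya 2,775 points, then Iris 2,600 points, then Chloe 1,825 points, then Lena 900 points.
Yara wins with the top bid and pays the second-highest, 2,775 points.
Surplus = 2,875 points − 2,775 points = 100 points.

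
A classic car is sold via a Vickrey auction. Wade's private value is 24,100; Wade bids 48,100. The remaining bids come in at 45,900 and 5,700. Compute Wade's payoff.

-21,800

Highest competing bid: 45,900.
Wade's bid 48,100 is the highest overall, so Wade wins and pays the second-highest bid, 45,900.
Payoff = value − price = 24,100 − 45,900 = -21,800.
Overbidding won the item at a price above value — truthful bidding would have avoided this loss.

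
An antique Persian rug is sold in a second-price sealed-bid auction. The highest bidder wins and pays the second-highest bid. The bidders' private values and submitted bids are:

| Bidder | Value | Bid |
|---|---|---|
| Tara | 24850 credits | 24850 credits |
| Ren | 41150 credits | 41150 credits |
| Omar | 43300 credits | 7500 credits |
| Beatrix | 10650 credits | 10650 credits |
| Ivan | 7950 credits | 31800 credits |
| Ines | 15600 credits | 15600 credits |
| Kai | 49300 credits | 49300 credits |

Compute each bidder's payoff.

Ranking the bids: Kai 49300 credits > Ren 41150 credits > Ivan 31800 credits > Tara 24850 credits > Ines 15600 credits > Beatrix 10650 credits > Omar 7500 credits.
Kai has the top bid and wins; the price is the second-highest bid, 41150 credits.
Kai's payoff = 49300 credits − 41150 credits = 8150 credits. All other bidders lose, so their payoff is 0.

Payoffs: Tara 0 credits, Ren 0 credits, Omar 0 credits, Beatrix 0 credits, Ivan 0 credits, Ines 0 credits, Kai 8150 credits.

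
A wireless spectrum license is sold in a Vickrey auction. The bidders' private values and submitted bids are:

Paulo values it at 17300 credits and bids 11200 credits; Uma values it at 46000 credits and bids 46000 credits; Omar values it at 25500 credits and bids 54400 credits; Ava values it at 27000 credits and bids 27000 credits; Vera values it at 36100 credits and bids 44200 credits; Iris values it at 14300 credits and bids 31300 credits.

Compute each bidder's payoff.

Ordered from highest: Omar 54400 credits > Uma 46000 credits > Vera 44200 credits > Iris 31300 credits > Ava 27000 credits > Paulo 11200 credits.
Omar has the top bid and wins; the price is the second-highest bid, 46000 credits.
Omar's payoff = 25500 credits − 46000 credits = -20500 credits. All other bidders lose, so their payoff is 0.

Paulo 0 credits, Uma 0 credits, Omar -20500 credits, Ava 0 credits, Vera 0 credits, Iris 0 credits.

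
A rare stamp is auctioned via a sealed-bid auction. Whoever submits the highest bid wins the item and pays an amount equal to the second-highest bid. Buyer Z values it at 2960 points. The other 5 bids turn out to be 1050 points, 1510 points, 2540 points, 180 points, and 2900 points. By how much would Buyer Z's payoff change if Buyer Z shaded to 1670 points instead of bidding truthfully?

The highest competing bid is 2900 points.
Bidding truthfully at 2960 points: Buyer Z has the top bid, wins, and pays the second-highest bid 2900 points. Payoff = 2960 points − 2900 points = 60 points.
Bidding 1670 points: the top bid is 2900 points (a rival), so Buyer Z loses. Payoff = 0 points.
Change = 0 points − 60 points = -60 points.
Deviating from a truthful bid can only lose payoff in a second-price auction — never gain.

Change in payoff: -60 points.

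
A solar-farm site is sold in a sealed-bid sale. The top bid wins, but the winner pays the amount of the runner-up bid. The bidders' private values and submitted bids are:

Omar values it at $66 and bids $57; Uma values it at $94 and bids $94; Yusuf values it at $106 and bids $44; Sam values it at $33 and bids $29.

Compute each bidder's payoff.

Payoffs: Omar $0, Uma $37, Yusuf $0, Sam $0.

Sorted high to low: Uma $94; Omar $57; Yusuf $44; Sam $29.
Uma has the top bid and wins; the price is the second-highest bid, $57.
Uma's payoff = $94 − $57 = $37. All other bidders lose, so their payoff is 0.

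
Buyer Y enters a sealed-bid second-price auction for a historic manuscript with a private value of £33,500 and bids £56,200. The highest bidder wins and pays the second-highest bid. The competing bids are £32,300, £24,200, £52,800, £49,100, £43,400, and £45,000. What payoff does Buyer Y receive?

Highest competing bid: £52,800.
Buyer Y's bid £56,200 is the highest overall, so Buyer Y wins and pays the second-highest bid, £52,800.
Payoff = value − price = £33,500 − £52,800 = -£19,300.
Overbidding won the item at a price above value — truthful bidding would have avoided this loss.

Buyer Y's payoff: -£19,300.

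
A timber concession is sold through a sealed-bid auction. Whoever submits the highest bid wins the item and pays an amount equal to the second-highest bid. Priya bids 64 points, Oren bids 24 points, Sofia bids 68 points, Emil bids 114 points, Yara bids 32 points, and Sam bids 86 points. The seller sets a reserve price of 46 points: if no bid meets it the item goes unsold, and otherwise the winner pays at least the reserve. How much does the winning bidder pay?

Sorted high to low: Emil 114 points, then Sam 86 points, then Sofia 68 points, then Priya 64 points, then Yara 32 points, then Oren 24 points.
Emil has the highest bid, so Emil wins.
The second-highest bid is 86 points, which exceeds the reserve, so that sets the price.

The winner pays 86 points.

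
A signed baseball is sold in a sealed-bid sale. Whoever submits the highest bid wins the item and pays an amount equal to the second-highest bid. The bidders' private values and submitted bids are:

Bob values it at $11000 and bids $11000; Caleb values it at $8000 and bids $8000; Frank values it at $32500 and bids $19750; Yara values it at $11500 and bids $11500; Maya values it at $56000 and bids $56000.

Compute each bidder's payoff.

Bob $0, Caleb $0, Frank $0, Yara $0, Maya $36250.

Ordered from highest: Maya $56000, then Frank $19750, then Yara $11500, then Bob $11000, then Caleb $8000.
Maya has the top bid and wins; the price is the second-highest bid, $19750.
Maya's payoff = $56000 − $19750 = $36250. All other bidders lose, so their payoff is 0.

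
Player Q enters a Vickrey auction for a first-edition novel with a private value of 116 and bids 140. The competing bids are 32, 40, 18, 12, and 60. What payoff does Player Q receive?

Player Q's payoff: 56.

Highest competing bid: 60.
Player Q's bid 140 is the highest overall, so Player Q wins and pays the second-highest bid, 60.
Payoff = value − price = 116 − 60 = 56.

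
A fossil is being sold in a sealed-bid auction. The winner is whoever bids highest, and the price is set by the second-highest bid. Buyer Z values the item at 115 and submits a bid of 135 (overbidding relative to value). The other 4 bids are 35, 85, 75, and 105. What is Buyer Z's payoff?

Highest competing bid: 105.
Buyer Z's bid 135 is the highest overall, so Buyer Z wins and pays the second-highest bid, 105.
Payoff = value − price = 115 − 105 = 10.

Buyer Z's payoff: 10.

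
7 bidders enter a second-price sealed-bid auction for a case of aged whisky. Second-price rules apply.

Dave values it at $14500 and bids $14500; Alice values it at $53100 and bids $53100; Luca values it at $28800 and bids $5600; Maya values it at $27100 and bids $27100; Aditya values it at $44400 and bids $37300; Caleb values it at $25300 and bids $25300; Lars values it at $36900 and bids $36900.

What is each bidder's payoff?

Payoffs: Dave $0, Alice $15800, Luca $0, Maya $0, Aditya $0, Caleb $0, Lars $0.

Sorted high to low: Alice $53100 > Aditya $37300 > Lars $36900 > Maya $27100 > Caleb $25300 > Dave $14500 > Luca $5600.
Alice has the top bid and wins; the price is the second-highest bid, $37300.
Alice's payoff = $53100 − $37300 = $15800. All other bidders lose, so their payoff is 0.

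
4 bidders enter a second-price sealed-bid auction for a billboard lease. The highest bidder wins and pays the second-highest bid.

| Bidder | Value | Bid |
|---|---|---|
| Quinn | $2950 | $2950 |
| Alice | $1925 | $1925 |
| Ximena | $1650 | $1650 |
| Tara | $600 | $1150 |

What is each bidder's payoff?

Payoffs: Quinn $1025, Alice $0, Ximena $0, Tara $0.

Ranking the bids: Quinn $2950 > Alice $1925 > Ximena $1650 > Tara $1150.
Quinn has the top bid and wins; the price is the second-highest bid, $1925.
Quinn's payoff = $2950 − $1925 = $1025. All other bidders lose, so their payoff is 0.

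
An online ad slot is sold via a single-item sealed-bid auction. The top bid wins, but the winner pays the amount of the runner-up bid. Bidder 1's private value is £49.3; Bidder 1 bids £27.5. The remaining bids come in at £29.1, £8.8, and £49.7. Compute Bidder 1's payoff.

Highest competing bid: £49.7.
Bidder 1's bid £27.5 is not the highest, so Bidder 1 loses, pays nothing, and earns zero payoff.

The bidder's payoff: £0.0.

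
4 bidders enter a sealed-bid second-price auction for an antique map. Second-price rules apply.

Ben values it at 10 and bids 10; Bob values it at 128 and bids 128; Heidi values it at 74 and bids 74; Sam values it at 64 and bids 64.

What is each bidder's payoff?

Ranking the bids: Bob 128 > Heidi 74 > Sam 64 > Ben 10.
Bob has the top bid and wins; the price is the second-highest bid, 74.
Bob's payoff = 128 − 74 = 54. All other bidders lose, so their payoff is 0.

Ben 0, Bob 54, Heidi 0, Sam 0.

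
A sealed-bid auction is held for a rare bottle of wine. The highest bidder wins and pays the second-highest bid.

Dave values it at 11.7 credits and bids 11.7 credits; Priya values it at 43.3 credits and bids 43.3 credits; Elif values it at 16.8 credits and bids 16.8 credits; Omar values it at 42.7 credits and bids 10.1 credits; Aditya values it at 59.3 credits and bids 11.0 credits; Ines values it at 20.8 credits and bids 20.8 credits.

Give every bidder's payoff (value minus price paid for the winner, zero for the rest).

Payoffs: Dave 0.0 credits, Priya 22.5 credits, Elif 0.0 credits, Omar 0.0 credits, Aditya 0.0 credits, Ines 0.0 credits.

Ranking the bids: Priya 43.3 credits > Ines 20.8 credits > Elif 16.8 credits > Dave 11.7 credits > Aditya 11.0 credits > Omar 10.1 credits.
Priya has the top bid and wins; the price is the second-highest bid, 20.8 credits.
Priya's payoff = 43.3 credits − 20.8 credits = 22.5 credits. All other bidders lose, so their payoff is 0.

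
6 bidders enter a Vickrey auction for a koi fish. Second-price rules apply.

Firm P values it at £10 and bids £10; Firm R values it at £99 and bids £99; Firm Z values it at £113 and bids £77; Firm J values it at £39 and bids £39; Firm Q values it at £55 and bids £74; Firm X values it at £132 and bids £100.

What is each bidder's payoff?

Sorted high to low: Firm X £100, then Firm R £99, then Firm Z £77, then Firm Q £74, then Firm J £39, then Firm P £10.
Firm X has the top bid and wins; the price is the second-highest bid, £99.
Firm X's payoff = £132 − £99 = £33. All other bidders lose, so their payoff is 0.

Firm P £0, Firm R £0, Firm Z £0, Firm J £0, Firm Q £0, Firm X £33.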